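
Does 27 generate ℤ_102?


g generates ℤ_n iff gcd(g, n) = 1
gcd(27, 102) = 3
Since gcd = 3 ≠ 1, ⟨27⟩ has order 34 < 102, so 27 is not a generator.

No, 27 does not generate ℤ_102


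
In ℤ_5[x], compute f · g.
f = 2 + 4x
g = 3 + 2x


Expand and collect like terms; reduce coefficients mod 5:
x^0: 2·3 = 6 ≡ 1 (mod 5)
x^1: 2·2 + 4·3 = 16 ≡ 1 (mod 5)
x^2: 4·2 = 8 ≡ 3 (mod 5)
Result: 1 + x + 3x^2

f · g = 1 + x + 3x^2


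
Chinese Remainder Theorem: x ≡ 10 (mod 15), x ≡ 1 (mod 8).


m₁ = 15, m₂ = 8, gcd = 1, so CRT applies. M = m₁·m₂ = 120
Let M₁ = M/m₁ = 8, M₂ = M/m₂ = 15
Find y₁ ≡ M₁⁻¹ (mod m₁): 8⁻¹ ≡ 2 (mod 15)
Find y₂ ≡ M₂⁻¹ (mod m₂): 15⁻¹ ≡ 7 (mod 8)
x = a₁·M₁·y₁ + a₂·M₂·y₂ = 10·8·2 + 1·15·7 = 265
Reduce mod 120: x ≡ 25
Check: 25 mod 15 = 10 ✓, 25 mod 8 = 1 ✓

x ≡ 25 (mod 120)


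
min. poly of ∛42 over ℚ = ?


∛42 satisfies x³ - 42 = 0, irreducible over ℚ (no rational root; 42 is not a perfect cube)

Minimal polynomial: x³ - 42


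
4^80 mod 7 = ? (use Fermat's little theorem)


Fermat's little theorem: if p is prime and gcd(a,p)=1, then a^(p-1) ≡ 1 (mod p)
p = 7 is prime, gcd(4,7) = 1
Reduce exponent: 80 mod 6 = 2
So 4^80 ≡ 4^2 (mod 7)
4^2 mod 7 = 2

4^80 ≡ 2 (mod 7)


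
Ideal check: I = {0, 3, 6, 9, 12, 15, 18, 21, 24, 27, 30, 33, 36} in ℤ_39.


Check ideal conditions for I = {0, 3, 6, 9, 12, 15, 18, 21, 24, 27, 30, 33, 36} in ℤ_39:
(1) I is an additive subgroup? Yes
(2) For r ∈ ℤ_39 and a ∈ I: r·a ∈ I? Yes

Yes, I is an ideal of ℤ_39


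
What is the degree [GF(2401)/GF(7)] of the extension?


GF(2401) = GF(7^4), so the extension degree is 4

[GF(2401)/GF(7)] = 4


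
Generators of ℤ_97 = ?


g generates ℤ_n iff gcd(g,n) = 1
Prime factors of 97: 97
Generators are g ∈ {1,...,96} not divisible by any of these primes.
Generators: {1, 2, 3, 4, 5, 6, 7, 8, 9, 10, 11, 12, 13, 14, 15, 16, 17, 18, 19, 20, 21, 22, 23, 24, 25, 26, 27, 28, 29, 30, 31, 32, 33, 34, 35, 36, 37, 38, 39, 40, 41, 42, 43, 44, 45, 46, 47, 48, 49, 50, 51, 52, 53, 54, 55, 56, 57, 58, 59, 60, 61, 62, 63, 64, 65, 66, 67, 68, 69, 70, 71, 72, 73, 74, 75, 76, 77, 78, 79, 80, 81, 82, 83, 84, 85, 86, 87, 88, 89, 90, 91, 92, 93, 94, 95, 96}
Number of generators = φ(97) = 96

Generators of ℤ_97 = {1, 2, 3, 4, 5, 6, 7, 8, 9, 10, 11, 12, 13, 14, 15, 16, 17, 18, 19, 20, 21, 22, 23, 24, 25, 26, 27, 28, 29, 30, 31, 32, 33, 34, 35, 36, 37, 38, 39, 40, 41, 42, 43, 44, 45, 46, 47, 48, 49, 50, 51, 52, 53, 54, 55, 56, 57, 58, 59, 60, 61, 62, 63, 64, 65, 66, 67, 68, 69, 70, 71, 72, 73, 74, 75, 76, 77, 78, 79, 80, 81, 82, 83, 84, 85, 86, 87, 88, 89, 90, 91, 92, 93, 94, 95, 96}


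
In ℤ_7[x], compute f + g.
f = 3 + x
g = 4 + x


Add coefficients mod 7:
x^0: 3 + 4 = 0 (mod 7)
x^1: 1 + 1 = 2 (mod 7)
Result: 2x

f + g = 2x


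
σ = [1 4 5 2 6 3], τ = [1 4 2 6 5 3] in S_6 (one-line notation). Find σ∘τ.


σ∘τ: apply τ first, then σ
1 →τ 1 →σ 1
2 →τ 4 →σ 2
3 →τ 2 →σ 4
4 →τ 6 →σ 3
5 →τ 5 →σ 6
6 →τ 3 →σ 5

σ∘τ = [1 2 4 3 6 5]


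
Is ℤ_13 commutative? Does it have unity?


ℤ_13 is a commutative ring with unity 1; 13 is prime, so ℤ_13 is a field (hence an integral domain)
Commutative: Yes
Integral domain: Yes
Has unity: Yes

ℤ_13: Commutative=Yes, Unity=Yes


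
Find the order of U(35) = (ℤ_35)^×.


U(n) is the group of units mod n; |U(n)| = φ(n)
|U(35)| = φ(35) = 24

|U(35) = (ℤ_35)^×| = 24


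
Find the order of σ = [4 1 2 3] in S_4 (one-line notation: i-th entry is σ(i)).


Cycle decomposition: (1 4 3 2)
Cycle lengths: 4
Order = lcm(4) = 4

ord(σ) = 4


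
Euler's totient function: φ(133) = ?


Factor n: 133 = 7 × 19
φ(n) = n · ∏(1 - 1/p) over distinct primes p | n
φ(133) = 133 · (1 - 1/7) · (1 - 1/19) = 108

φ(133) = 108


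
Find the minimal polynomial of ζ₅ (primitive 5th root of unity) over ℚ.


ζ₅ is a root of Φ₅(x) = x⁴ + x³ + x² + x + 1, irreducible over ℚ

Minimal polynomial: x⁴ + x³ + x² + x + 1


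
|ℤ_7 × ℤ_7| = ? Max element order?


|ℤ_7 × ℤ_7| = 7 × 7 = 49
Max element order = lcm(7,7) = 7
Cyclic? No (gcd=7)

|ℤ_7×ℤ_7| = 49, max element order = 7


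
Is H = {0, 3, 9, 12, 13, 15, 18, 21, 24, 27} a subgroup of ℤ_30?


Subgroup test for H = {0, 3, 9, 12, 13, 15, 18, 21, 24, 27} in (ℤ_30, +):
(1) 0 ∈ H? Yes
(2) Closure: for all a,b ∈ H, (a+b) mod 30 ∈ H? No  [counterexample: 3 + 3 = 6 ∉ H]
(3) Inverses: for all a ∈ H, -a mod 30 ∈ H? No

No, H is not a subgroup of ℤ_30


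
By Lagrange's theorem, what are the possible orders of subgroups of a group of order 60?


Lagrange's theorem: |H| divides |G|
|G| = 60
Divisors of 60: 1, 2, 3, 4, 5, 6, 10, 12, 15, 20, 30, 60

Possible subgroup orders: {1, 2, 3, 4, 5, 6, 10, 12, 15, 20, 30, 60}


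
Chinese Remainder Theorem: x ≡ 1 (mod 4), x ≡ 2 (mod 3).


m₁ = 4, m₂ = 3, gcd = 1, so CRT applies. M = m₁·m₂ = 12
Let M₁ = M/m₁ = 3, M₂ = M/m₂ = 4
Find y₁ ≡ M₁⁻¹ (mod m₁): 3⁻¹ ≡ 3 (mod 4)
Find y₂ ≡ M₂⁻¹ (mod m₂): 4⁻¹ ≡ 1 (mod 3)
x = a₁·M₁·y₁ + a₂·M₂·y₂ = 1·3·3 + 2·4·1 = 17
Reduce mod 12: x ≡ 5
Check: 5 mod 4 = 1 ✓, 5 mod 3 = 2 ✓

x ≡ 5 (mod 12)


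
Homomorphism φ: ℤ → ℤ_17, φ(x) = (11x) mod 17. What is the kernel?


Kernel = preimage of identity
ker(φ) = {x ∈ ℤ : 11x ≡ 0 (mod 17)}. gcd(11,17) = 1, so 11x ≡ 0 (mod 17) ⟺ x ≡ 0 (mod 17/1 = 17). Hence ker(φ) = 17ℤ

ker(φ) = 17ℤ


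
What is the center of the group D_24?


Z(G) = {g ∈ G | gx = xg for all x ∈ G}
For even n, Z(D_n) = {e, r^(n/2)}: the 180° rotation r^12 commutes with every reflection and rotation

Z(D_24) = {e, r^12}


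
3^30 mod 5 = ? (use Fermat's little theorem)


Fermat's little theorem: if p is prime and gcd(a,p)=1, then a^(p-1) ≡ 1 (mod p)
p = 5 is prime, gcd(3,5) = 1
Reduce exponent: 30 mod 4 = 2
So 3^30 ≡ 3^2 (mod 5)
3^2 mod 5 = 4

3^30 ≡ 4 (mod 5)


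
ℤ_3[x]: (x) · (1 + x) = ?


Expand and collect like terms; reduce coefficients mod 3:
x^0: 0·1 = 0 ≡ 0 (mod 3)
x^1: 0·1 + 1·1 = 1 ≡ 1 (mod 3)
x^2: 1·1 = 1 ≡ 1 (mod 3)
Result: x + x^2

f · g = x + x^2


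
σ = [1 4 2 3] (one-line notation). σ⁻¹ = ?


To find σ⁻¹, swap domain and range:
σ(1) = 1 → σ⁻¹(1) = 1
σ(2) = 4 → σ⁻¹(4) = 2
σ(3) = 2 → σ⁻¹(2) = 3
σ(4) = 3 → σ⁻¹(3) = 4

σ⁻¹ = [1 3 4 2]


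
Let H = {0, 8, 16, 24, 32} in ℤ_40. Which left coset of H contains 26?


26 + H = {26 + h (mod 40) : h ∈ H}
26+0=26, 26+8=34, 26+16=2, 26+24=10, 26+32=18
26 + H = {2, 10, 18, 26, 34} = 2 + H

26 + H = {2, 10, 18, 26, 34}


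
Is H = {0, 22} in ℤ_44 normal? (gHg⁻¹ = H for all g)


H = {0, 22} in ℤ_44
ℤ_44 is abelian; every subgroup of an abelian group is normal

Yes, normal subgroup


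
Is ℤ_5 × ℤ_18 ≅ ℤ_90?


Comparing ℤ_5 × ℤ_18 and ℤ_90:
gcd(5,18) = 1, so ℤ_5 × ℤ_18 ≅ ℤ_90 (CRT)

Yes, ℤ_5 × ℤ_18 ≅ ℤ_90


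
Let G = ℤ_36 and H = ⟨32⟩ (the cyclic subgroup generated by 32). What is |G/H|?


|⟨32⟩| = n / gcd(32, 36) = 36 / 4 = 9
H is normal (ℤ_36 is abelian).
|G/H| = |G| / |H| = 36 / 9 = 4

|G/H| = 4


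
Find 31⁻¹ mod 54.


Use the extended Euclidean algorithm to write 1 = 31·s + 54·t; then s mod 54 is the inverse.
Euclidean algorithm:
  31 = 0·54 + 31
  54 = 1·31 + 23
  31 = 1·23 + 8
  23 = 2·8 + 7
  8 = 1·7 + 1
  7 = 7·1 + 0
gcd(31,54) = 1
Back-substitution gives: 31·(7) + 54·(-4) = 1
So 31⁻¹ ≡ 7 ≡ 7 (mod 54)
Check: 31 × 7 = 217 ≡ 1 (mod 54) ✓

31⁻¹ ≡ 7 (mod 54)


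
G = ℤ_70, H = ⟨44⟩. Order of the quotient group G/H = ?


|⟨44⟩| = n / gcd(44, 70) = 70 / 2 = 35
H is normal (ℤ_70 is abelian).
|G/H| = |G| / |H| = 70 / 35 = 2

|G/H| = 2


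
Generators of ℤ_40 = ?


g generates ℤ_n iff gcd(g,n) = 1
Prime factors of 40: 2, 5
Generators are g ∈ {1,...,39} not divisible by any of these primes.
Generators: {1, 3, 7, 9, 11, 13, 17, 19, 21, 23, 27, 29, 31, 33, 37, 39}
Number of generators = φ(40) = 16

Generators of ℤ_40 = {1, 3, 7, 9, 11, 13, 17, 19, 21, 23, 27, 29, 31, 33, 37, 39}


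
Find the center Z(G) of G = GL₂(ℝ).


Z(G) = {g ∈ G | gx = xg for all x ∈ G}
Only scalar multiples of the identity commute with all invertible matrices

Z(GL₂(ℝ)) = {aI : a ∈ ℝ, a ≠ 0}


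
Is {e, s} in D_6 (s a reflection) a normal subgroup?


H = {e, s} in D_6 (s a reflection)
r·s·r⁻¹ = sr⁻² ≠ s for n ≥ 3, so {e, s} is not closed under conjugation

No, not a normal subgroup


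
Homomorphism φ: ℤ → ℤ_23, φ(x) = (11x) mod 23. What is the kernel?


Kernel = preimage of identity
ker(φ) = {x ∈ ℤ : 11x ≡ 0 (mod 23)}. gcd(11,23) = 1, so 11x ≡ 0 (mod 23) ⟺ x ≡ 0 (mod 23/1 = 23). Hence ker(φ) = 23ℤ

ker(φ) = 23ℤ


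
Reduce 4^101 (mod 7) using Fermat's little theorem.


Fermat's little theorem: if p is prime and gcd(a,p)=1, then a^(p-1) ≡ 1 (mod p)
p = 7 is prime, gcd(4,7) = 1
Reduce exponent: 101 mod 6 = 5
So 4^101 ≡ 4^5 (mod 7)
4^5 mod 7 = 2

4^101 ≡ 2 (mod 7)


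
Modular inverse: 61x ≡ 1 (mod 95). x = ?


Use the extended Euclidean algorithm to write 1 = 61·s + 95·t; then s mod 95 is the inverse.
Euclidean algorithm:
  61 = 0·95 + 61
  95 = 1·61 + 34
  61 = 1·34 + 27
  34 = 1·27 + 7
  27 = 3·7 + 6
  7 = 1·6 + 1
  6 = 6·1 + 0
gcd(61,95) = 1
Back-substitution gives: 61·(-14) + 95·(9) = 1
So 61⁻¹ ≡ -14 ≡ 81 (mod 95)
Check: 61 × 81 = 4941 ≡ 1 (mod 95) ✓

61⁻¹ ≡ 81 (mod 95)


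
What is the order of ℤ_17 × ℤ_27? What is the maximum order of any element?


|ℤ_17 × ℤ_27| = 17 × 27 = 459
Max element order = lcm(17,27) = 459
Cyclic? Yes (gcd=1)

|ℤ_17×ℤ_27| = 459, max element order = 459


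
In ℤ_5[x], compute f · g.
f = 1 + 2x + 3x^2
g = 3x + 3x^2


Expand and collect like terms; reduce coefficients mod 5:
x^0: 1·0 = 0 ≡ 0 (mod 5)
x^1: 1·3 + 2·0 = 3 ≡ 3 (mod 5)
x^2: 1·3 + 2·3 + 3·0 = 9 ≡ 4 (mod 5)
x^3: 2·3 + 3·3 = 15 ≡ 0 (mod 5)
x^4: 3·3 = 9 ≡ 4 (mod 5)
Result: 3x + 4x^2 + 4x^4

f · g = 3x + 4x^2 + 4x^4


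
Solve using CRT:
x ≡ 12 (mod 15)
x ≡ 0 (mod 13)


m₁ = 15, m₂ = 13, gcd = 1, so CRT applies. M = m₁·m₂ = 195
Let M₁ = M/m₁ = 13, M₂ = M/m₂ = 15
Find y₁ ≡ M₁⁻¹ (mod m₁): 13⁻¹ ≡ 7 (mod 15)
Find y₂ ≡ M₂⁻¹ (mod m₂): 15⁻¹ ≡ 7 (mod 13)
x = a₁·M₁·y₁ + a₂·M₂·y₂ = 12·13·7 + 0·15·7 = 1092
Reduce mod 195: x ≡ 117
Check: 117 mod 15 = 12 ✓, 117 mod 13 = 0 ✓

x ≡ 117 (mod 195)


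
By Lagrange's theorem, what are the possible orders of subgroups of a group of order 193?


Lagrange's theorem: |H| divides |G|
|G| = 193
Divisors of 193: 1, 193

Possible subgroup orders: {1, 193}


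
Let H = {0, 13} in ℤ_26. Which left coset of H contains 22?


22 + H = {22 + h (mod 26) : h ∈ H}
22+0=22, 22+13=9
22 + H = {9, 22} = 9 + H

22 + H = {9, 22}


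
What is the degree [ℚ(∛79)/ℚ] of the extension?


∛79 has minimal polynomial x³ - 79 (irreducible over ℚ since 79 is not a perfect cube)

[ℚ(∛79)/ℚ] = 3


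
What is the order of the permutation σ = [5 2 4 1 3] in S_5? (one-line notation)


Cycle decomposition: (1 5 3 4)
Cycle lengths: 4
Order = lcm(4) = 4

ord(σ) = 4


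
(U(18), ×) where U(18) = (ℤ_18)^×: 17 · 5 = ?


Operation: multiplication mod 18
17 · 5 = (a × b) mod 18 with a = 17, b = 5

17 · 5 = 13


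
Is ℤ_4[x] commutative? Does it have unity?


ℤ_4 has zero divisors (2·2 ≡ 0), and these lift to constant zero divisors in ℤ_4[x]; so not an integral domain
Commutative: Yes
Integral domain: No
Has unity: Yes

ℤ_4[x]: Commutative=Yes, Unity=Yes


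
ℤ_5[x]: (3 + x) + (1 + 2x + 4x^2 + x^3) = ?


Add coefficients mod 5:
x^0: 3 + 1 = 4 (mod 5)
x^1: 1 + 2 = 3 (mod 5)
x^2: 0 + 4 = 4 (mod 5)
x^3: 0 + 1 = 1 (mod 5)
Result: 4 + 3x + 4x^2 + x^3

f + g = 4 + 3x + 4x^2 + x^3


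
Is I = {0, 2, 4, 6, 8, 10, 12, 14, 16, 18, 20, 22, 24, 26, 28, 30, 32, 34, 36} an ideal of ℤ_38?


Check ideal conditions for I = {0, 2, 4, 6, 8, 10, 12, 14, 16, 18, 20, 22, 24, 26, 28, 30, 32, 34, 36} in ℤ_38:
(1) I is an additive subgroup? Yes
(2) For r ∈ ℤ_38 and a ∈ I: r·a ∈ I? Yes

Yes, I is an ideal of ℤ_38


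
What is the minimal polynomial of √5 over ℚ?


√5 satisfies x² - 5 = 0, irreducible over ℚ since 5 is squarefree

Minimal polynomial: x² - 5


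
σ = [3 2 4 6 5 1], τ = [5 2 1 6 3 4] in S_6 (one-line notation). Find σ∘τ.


σ∘τ: apply τ first, then σ
1 →τ 5 →σ 5
2 →τ 2 →σ 2
3 →τ 1 →σ 3
4 →τ 6 →σ 1
5 →τ 3 →σ 4
6 →τ 4 →σ 6

σ∘τ = [5 2 3 1 4 6]


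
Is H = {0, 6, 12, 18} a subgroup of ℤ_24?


Subgroup test for H = {0, 6, 12, 18} in (ℤ_24, +):
(1) 0 ∈ H? Yes
(2) Closure: for all a,b ∈ H, (a+b) mod 24 ∈ H? Yes
(3) Inverses: for all a ∈ H, -a mod 24 ∈ H? Yes

Yes, H is a subgroup of ℤ_24


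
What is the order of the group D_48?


|D_n| = 2n (n rotations and n reflections)
|D_48| = 2×48 = 96

|D_48| = 96


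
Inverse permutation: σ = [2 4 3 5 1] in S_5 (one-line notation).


To find σ⁻¹, swap domain and range:
σ(1) = 2 → σ⁻¹(2) = 1
σ(2) = 4 → σ⁻¹(4) = 2
σ(3) = 3 → σ⁻¹(3) = 3
σ(4) = 5 → σ⁻¹(5) = 4
σ(5) = 1 → σ⁻¹(1) = 5

σ⁻¹ = [5 1 3 2 4]


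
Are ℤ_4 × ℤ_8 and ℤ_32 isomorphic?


Comparing ℤ_4 × ℤ_8 and ℤ_32:
gcd(4,8) = 4 ≠ 1. Max element order in ℤ_4×ℤ_8 is lcm(4,8) = 8 < 32, so it has no element of order 32

No, ℤ_4 × ℤ_8 ≇ ℤ_32


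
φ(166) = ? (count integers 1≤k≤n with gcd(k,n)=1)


Factor n: 166 = 2 × 83
φ(n) = n · ∏(1 - 1/p) over distinct primes p | n
φ(166) = 166 · (1 - 1/2) · (1 - 1/83) = 82

φ(166) = 82


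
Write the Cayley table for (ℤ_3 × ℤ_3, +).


Elements: {(0,0), (0,1), (0,2), (1,0), (1,1), (1,2), (2,0), (2,1), (2,2)}
Operation: componentwise addition mod (3, 3)
Entry (a, b) = ((a₁+b₁) mod 3, (a₂+b₂) mod 3)

Cayley table:
      | (0,0) | (0,1) | (0,2) | (1,0) | (1,1) | (1,2) | (2,0) | (2,1) | (2,2)
(0,0) | (0,0) | (0,1) | (0,2) | (1,0) | (1,1) | (1,2) | (2,0) | (2,1) | (2,2)
(0,1) | (0,1) | (0,2) | (0,0) | (1,1) | (1,2) | (1,0) | (2,1) | (2,2) | (2,0)
(0,2) | (0,2) | (0,0) | (0,1) | (1,2) | (1,0) | (1,1) | (2,2) | (2,0) | (2,1)
(1,0) | (1,0) | (1,1) | (1,2) | (2,0) | (2,1) | (2,2) | (0,0) | (0,1) | (0,2)
(1,1) | (1,1) | (1,2) | (1,0) | (2,1) | (2,2) | (2,0) | (0,1) | (0,2) | (0,0)
(1,2) | (1,2) | (1,0) | (1,1) | (2,2) | (2,0) | (2,1) | (0,2) | (0,0) | (0,1)
(2,0) | (2,0) | (2,1) | (2,2) | (0,0) | (0,1) | (0,2) | (1,0) | (1,1) | (1,2)
(2,1) | (2,1) | (2,2) | (2,0) | (0,1) | (0,2) | (0,0) | (1,1) | (1,2) | (1,0)
(2,2) | (2,2) | (2,0) | (2,1) | (0,2) | (0,0) | (0,1) | (1,2) | (1,0) | (1,1)


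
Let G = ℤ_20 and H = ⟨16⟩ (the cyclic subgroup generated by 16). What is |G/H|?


|⟨16⟩| = n / gcd(16, 20) = 20 / 4 = 5
H is normal (ℤ_20 is abelian).
|G/H| = |G| / |H| = 20 / 5 = 4

|G/H| = 4


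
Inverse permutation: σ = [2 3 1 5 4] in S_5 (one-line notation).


To find σ⁻¹, swap domain and range:
σ(1) = 2 → σ⁻¹(2) = 1
σ(2) = 3 → σ⁻¹(3) = 2
σ(3) = 1 → σ⁻¹(1) = 3
σ(4) = 5 → σ⁻¹(5) = 4
σ(5) = 4 → σ⁻¹(4) = 5

σ⁻¹ = [3 1 2 5 4]


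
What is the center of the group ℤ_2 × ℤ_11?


Z(G) = {g ∈ G | gx = xg for all x ∈ G}
Direct product of abelian groups is abelian, so Z(G) = G

Z(ℤ_2 × ℤ_11) = ℤ_2 × ℤ_11


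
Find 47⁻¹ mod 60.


Use the extended Euclidean algorithm to write 1 = 47·s + 60·t; then s mod 60 is the inverse.
Euclidean algorithm:
  47 = 0·60 + 47
  60 = 1·47 + 13
  47 = 3·13 + 8
  13 = 1·8 + 5
  8 = 1·5 + 3
  5 = 1·3 + 2
  3 = 1·2 + 1
  2 = 2·1 + 0
gcd(47,60) = 1
Back-substitution gives: 47·(23) + 60·(-18) = 1
So 47⁻¹ ≡ 23 ≡ 23 (mod 60)
Check: 47 × 23 = 1081 ≡ 1 (mod 60) ✓

47⁻¹ ≡ 23 (mod 60)


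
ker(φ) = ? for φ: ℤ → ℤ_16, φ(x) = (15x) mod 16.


Kernel = preimage of identity
ker(φ) = {x ∈ ℤ : 15x ≡ 0 (mod 16)}. gcd(15,16) = 1, so 15x ≡ 0 (mod 16) ⟺ x ≡ 0 (mod 16/1 = 16). Hence ker(φ) = 16ℤ

ker(φ) = 16ℤ


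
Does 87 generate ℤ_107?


g generates ℤ_n iff gcd(g, n) = 1
gcd(87, 107) = 1
Since gcd = 1, 87 is a generator.

Yes, 87 generates ℤ_107


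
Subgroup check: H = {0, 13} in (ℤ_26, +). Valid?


Subgroup test for H = {0, 13} in (ℤ_26, +):
(1) 0 ∈ H? Yes
(2) Closure: for all a,b ∈ H, (a+b) mod 26 ∈ H? Yes
(3) Inverses: for all a ∈ H, -a mod 26 ∈ H? Yes

Yes, H is a subgroup of ℤ_26


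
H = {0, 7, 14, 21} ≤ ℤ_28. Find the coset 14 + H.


14 + H = {14 + h (mod 28) : h ∈ H}
14+0=14, 14+7=21, 14+14=0, 14+21=7
14 + H = {0, 7, 14, 21} = 0 + H

14 + H = {0, 7, 14, 21}


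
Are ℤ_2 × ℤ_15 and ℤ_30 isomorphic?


Comparing ℤ_2 × ℤ_15 and ℤ_30:
gcd(2,15) = 1, so ℤ_2 × ℤ_15 ≅ ℤ_30 (CRT)

Yes, ℤ_2 × ℤ_15 ≅ ℤ_30


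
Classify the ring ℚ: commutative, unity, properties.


ℚ is a field: commutative, has unity, every nonzero element is a unit (hence an integral domain)
Commutative: Yes
Integral domain: Yes
Has unity: Yes

ℚ: Commutative=Yes, Unity=Yes


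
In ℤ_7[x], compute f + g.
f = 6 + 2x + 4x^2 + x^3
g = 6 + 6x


Add coefficients mod 7:
x^0: 6 + 6 = 5 (mod 7)
x^1: 2 + 6 = 1 (mod 7)
x^2: 4 + 0 = 4 (mod 7)
x^3: 1 + 0 = 1 (mod 7)
Result: 5 + x + 4x^2 + x^3

f + g = 5 + x + 4x^2 + x^3


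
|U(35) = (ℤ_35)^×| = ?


U(n) is the group of units mod n; |U(n)| = φ(n)
|U(35)| = φ(35) = 24

|U(35) = (ℤ_35)^×| = 24


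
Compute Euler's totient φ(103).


Factor n: 103 = 103
φ(n) = n · ∏(1 - 1/p) over distinct primes p | n
φ(103) = 103 · (1 - 1/103) = 102

φ(103) = 102


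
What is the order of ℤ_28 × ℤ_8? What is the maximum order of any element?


|ℤ_28 × ℤ_8| = 28 × 8 = 224
Max element order = lcm(28,8) = 56
Cyclic? No (gcd=4)

|ℤ_28×ℤ_8| = 224, max element order = 56


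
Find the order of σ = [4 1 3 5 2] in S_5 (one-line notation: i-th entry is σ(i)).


Cycle decomposition: (1 4 5 2)
Cycle lengths: 4
Order = lcm(4) = 4

ord(σ) = 4


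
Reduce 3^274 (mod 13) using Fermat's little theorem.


Fermat's little theorem: if p is prime and gcd(a,p)=1, then a^(p-1) ≡ 1 (mod p)
p = 13 is prime, gcd(3,13) = 1
Reduce exponent: 274 mod 12 = 10
So 3^274 ≡ 3^10 (mod 13)
3^10 mod 13 = 3

3^274 ≡ 3 (mod 13)


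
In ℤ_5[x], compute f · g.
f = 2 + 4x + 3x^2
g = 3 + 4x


Expand and collect like terms; reduce coefficients mod 5:
x^0: 2·3 = 6 ≡ 1 (mod 5)
x^1: 2·4 + 4·3 = 20 ≡ 0 (mod 5)
x^2: 4·4 + 3·3 = 25 ≡ 0 (mod 5)
x^3: 3·4 = 12 ≡ 2 (mod 5)
Result: 1 + 2x^3

f · g = 1 + 2x^3


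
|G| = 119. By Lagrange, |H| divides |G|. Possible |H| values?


Lagrange's theorem: |H| divides |G|
|G| = 119
Divisors of 119: 1, 7, 17, 119

Possible subgroup orders: {1, 7, 17, 119}


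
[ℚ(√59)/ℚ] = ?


√59 has minimal polynomial x² - 59 (irreducible over ℚ since 59 is squarefree)

[ℚ(√59)/ℚ] = 2


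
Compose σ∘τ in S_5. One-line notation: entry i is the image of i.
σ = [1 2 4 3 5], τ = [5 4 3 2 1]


σ∘τ: apply τ first, then σ
1 →τ 5 →σ 5
2 →τ 4 →σ 3
3 →τ 3 →σ 4
4 →τ 2 →σ 2
5 →τ 1 →σ 1

σ∘τ = [5 3 4 2 1]


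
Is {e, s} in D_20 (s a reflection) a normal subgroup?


H = {e, s} in D_20 (s a reflection)
r·s·r⁻¹ = sr⁻² ≠ s for n ≥ 3, so {e, s} is not closed under conjugation

No, not a normal subgroup


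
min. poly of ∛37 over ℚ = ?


∛37 satisfies x³ - 37 = 0, irreducible over ℚ (no rational root; 37 is not a perfect cube)

Minimal polynomial: x³ - 37


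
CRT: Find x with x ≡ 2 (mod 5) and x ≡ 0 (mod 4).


m₁ = 5, m₂ = 4, gcd = 1, so CRT applies. M = m₁·m₂ = 20
Let M₁ = M/m₁ = 4, M₂ = M/m₂ = 5
Find y₁ ≡ M₁⁻¹ (mod m₁): 4⁻¹ ≡ 4 (mod 5)
Find y₂ ≡ M₂⁻¹ (mod m₂): 5⁻¹ ≡ 1 (mod 4)
x = a₁·M₁·y₁ + a₂·M₂·y₂ = 2·4·4 + 0·5·1 = 32
Reduce mod 20: x ≡ 12
Check: 12 mod 5 = 2 ✓, 12 mod 4 = 0 ✓

x ≡ 12 (mod 20)


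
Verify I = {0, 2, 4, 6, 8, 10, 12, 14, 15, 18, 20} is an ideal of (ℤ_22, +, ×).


Check ideal conditions for I = {0, 2, 4, 6, 8, 10, 12, 14, 15, 18, 20} in ℤ_22:
(1) I is an additive subgroup? No
(2) For r ∈ ℤ_22 and a ∈ I: r·a ∈ I? No  [counterexample: r=2, a=8, r·a mod 22 = 16 ∉ I]

No, I is not an ideal of ℤ_22


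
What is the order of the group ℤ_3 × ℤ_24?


|A × B| = |A| · |B|
|ℤ_3 × ℤ_24| = 3 × 24 = 72

|ℤ_3 × ℤ_24| = 72


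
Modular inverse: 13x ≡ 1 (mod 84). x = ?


Use the extended Euclidean algorithm to write 1 = 13·s + 84·t; then s mod 84 is the inverse.
Euclidean algorithm:
  13 = 0·84 + 13
  84 = 6·13 + 6
  13 = 2·6 + 1
  6 = 6·1 + 0
gcd(13,84) = 1
Back-substitution gives: 13·(13) + 84·(-2) = 1
So 13⁻¹ ≡ 13 ≡ 13 (mod 84)
Check: 13 × 13 = 169 ≡ 1 (mod 84) ✓

13⁻¹ ≡ 13 (mod 84)


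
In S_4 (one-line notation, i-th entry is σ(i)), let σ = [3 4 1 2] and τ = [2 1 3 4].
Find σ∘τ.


σ∘τ: apply τ first, then σ
1 →τ 2 →σ 4
2 →τ 1 →σ 3
3 →τ 3 →σ 1
4 →τ 4 →σ 2

σ∘τ = [4 3 1 2]


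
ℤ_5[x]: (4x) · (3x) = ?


Expand and collect like terms; reduce coefficients mod 5:
x^0: 0·0 = 0 ≡ 0 (mod 5)
x^1: 0·3 + 4·0 = 0 ≡ 0 (mod 5)
x^2: 4·3 = 12 ≡ 2 (mod 5)
Result: 2x^2

f · g = 2x^2


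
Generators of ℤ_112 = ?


g generates ℤ_n iff gcd(g,n) = 1
Prime factors of 112: 2, 7
Generators are g ∈ {1,...,111} not divisible by any of these primes.
Generators: {1, 3, 5, 9, 11, 13, 15, 17, 19, 23, 25, 27, 29, 31, 33, 37, 39, 41, 43, 45, 47, 51, 53, 55, 57, 59, 61, 65, 67, 69, 71, 73, 75, 79, 81, 83, 85, 87, 89, 93, 95, 97, 99, 101, 103, 107, 109, 111}
Number of generators = φ(112) = 48

Generators of ℤ_112 = {1, 3, 5, 9, 11, 13, 15, 17, 19, 23, 25, 27, 29, 31, 33, 37, 39, 41, 43, 45, 47, 51, 53, 55, 57, 59, 61, 65, 67, 69, 71, 73, 75, 79, 81, 83, 85, 87, 89, 93, 95, 97, 99, 101, 103, 107, 109, 111}


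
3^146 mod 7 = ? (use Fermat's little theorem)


Fermat's little theorem: if p is prime and gcd(a,p)=1, then a^(p-1) ≡ 1 (mod p)
p = 7 is prime, gcd(3,7) = 1
Reduce exponent: 146 mod 6 = 2
So 3^146 ≡ 3^2 (mod 7)
3^2 mod 7 = 2

3^146 ≡ 2 (mod 7)


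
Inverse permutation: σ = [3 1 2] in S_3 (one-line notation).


To find σ⁻¹, swap domain and range:
σ(1) = 3 → σ⁻¹(3) = 1
σ(2) = 1 → σ⁻¹(1) = 2
σ(3) = 2 → σ⁻¹(2) = 3

σ⁻¹ = [2 3 1]


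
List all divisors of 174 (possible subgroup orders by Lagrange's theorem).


Lagrange's theorem: |H| divides |G|
|G| = 174
Divisors of 174: 1, 2, 3, 6, 29, 58, 87, 174

Possible subgroup orders: {1, 2, 3, 6, 29, 58, 87, 174}


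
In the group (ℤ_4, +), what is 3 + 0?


Operation: addition mod 4
3 + 0 = (a + b) mod 4 with a = 3, b = 0

3 + 0 = 3


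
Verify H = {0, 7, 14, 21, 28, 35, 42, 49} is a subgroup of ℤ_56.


Subgroup test for H = {0, 7, 14, 21, 28, 35, 42, 49} in (ℤ_56, +):
(1) 0 ∈ H? Yes
(2) Closure: for all a,b ∈ H, (a+b) mod 56 ∈ H? Yes
(3) Inverses: for all a ∈ H, -a mod 56 ∈ H? Yes

Yes, H is a subgroup of ℤ_56


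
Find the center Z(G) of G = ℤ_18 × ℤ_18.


Z(G) = {g ∈ G | gx = xg for all x ∈ G}
Direct product of abelian groups is abelian, so Z(G) = G

Z(ℤ_18 × ℤ_18) = ℤ_18 × ℤ_18


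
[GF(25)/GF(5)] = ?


GF(25) = GF(5^2), so the extension degree is 2

[GF(25)/GF(5)] = 2


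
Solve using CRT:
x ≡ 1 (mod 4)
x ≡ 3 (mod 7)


m₁ = 4, m₂ = 7, gcd = 1, so CRT applies. M = m₁·m₂ = 28
Let M₁ = M/m₁ = 7, M₂ = M/m₂ = 4
Find y₁ ≡ M₁⁻¹ (mod m₁): 7⁻¹ ≡ 3 (mod 4)
Find y₂ ≡ M₂⁻¹ (mod m₂): 4⁻¹ ≡ 2 (mod 7)
x = a₁·M₁·y₁ + a₂·M₂·y₂ = 1·7·3 + 3·4·2 = 45
Reduce mod 28: x ≡ 17
Check: 17 mod 4 = 1 ✓, 17 mod 7 = 3 ✓

x ≡ 17 (mod 28)


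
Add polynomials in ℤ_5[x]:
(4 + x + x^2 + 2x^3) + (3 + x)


Add coefficients mod 5:
x^0: 4 + 3 = 2 (mod 5)
x^1: 1 + 1 = 2 (mod 5)
x^2: 1 + 0 = 1 (mod 5)
x^3: 2 + 0 = 2 (mod 5)
Result: 2 + 2x + x^2 + 2x^3

f + g = 2 + 2x + x^2 + 2x^3


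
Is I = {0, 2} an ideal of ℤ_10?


Check ideal conditions for I = {0, 2} in ℤ_10:
(1) I is an additive subgroup? No
(2) For r ∈ ℤ_10 and a ∈ I: r·a ∈ I? No  [counterexample: r=2, a=2, r·a mod 10 = 4 ∉ I]

No, I is not an ideal of ℤ_10


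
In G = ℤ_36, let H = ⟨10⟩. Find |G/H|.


|⟨10⟩| = n / gcd(10, 36) = 36 / 2 = 18
H is normal (ℤ_36 is abelian).
|G/H| = |G| / |H| = 36 / 18 = 2

|G/H| = 2


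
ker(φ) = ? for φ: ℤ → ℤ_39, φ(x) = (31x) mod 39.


Kernel = preimage of identity
ker(φ) = {x ∈ ℤ : 31x ≡ 0 (mod 39)}. gcd(31,39) = 1, so 31x ≡ 0 (mod 39) ⟺ x ≡ 0 (mod 39/1 = 39). Hence ker(φ) = 39ℤ

ker(φ) = 39ℤ


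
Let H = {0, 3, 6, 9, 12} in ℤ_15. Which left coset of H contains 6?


6 + H = {6 + h (mod 15) : h ∈ H}
6+0=6, 6+3=9, 6+6=12, 6+9=0, 6+12=3
6 + H = {0, 3, 6, 9, 12} = 0 + H

6 + H = {0, 3, 6, 9, 12}


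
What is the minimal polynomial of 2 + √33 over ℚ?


Let α = 2 + √33. Then α - 2 = √33, so (α - 2)² = 33, giving α² - 4α - 29 = 0. Degree 2 and α ∉ ℚ, so this is the minimal polynomial.

Minimal polynomial: x² - 4x - 29


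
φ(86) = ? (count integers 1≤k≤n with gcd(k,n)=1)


Factor n: 86 = 2 × 43
φ(n) = n · ∏(1 - 1/p) over distinct primes p | n
φ(86) = 86 · (1 - 1/2) · (1 - 1/43) = 42

φ(86) = 42


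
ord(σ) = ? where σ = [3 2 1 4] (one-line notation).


Cycle decomposition: (1 3)
Cycle lengths: 2
Order = lcm(2) = 2

ord(σ) = 2


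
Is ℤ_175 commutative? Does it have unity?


ℤ_175 is a commutative ring with unity 1; 175 = 5×35 is composite, so 5·35 ≡ 0 gives zero divisors (not an integral domain)
Commutative: Yes
Integral domain: No
Has unity: Yes

ℤ_175: Commutative=Yes, Unity=Yes


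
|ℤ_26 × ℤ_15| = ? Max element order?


|ℤ_26 × ℤ_15| = 26 × 15 = 390
Max element order = lcm(26,15) = 390
Cyclic? Yes (gcd=1)

|ℤ_26×ℤ_15| = 390, max element order = 390


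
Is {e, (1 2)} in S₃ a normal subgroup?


H = {e, (1 2)} in S₃
(1 3)(1 2)(1 3)⁻¹ = (2 3) ∉ {e, (1 2)}, so it is not normal

No, not a normal subgroup


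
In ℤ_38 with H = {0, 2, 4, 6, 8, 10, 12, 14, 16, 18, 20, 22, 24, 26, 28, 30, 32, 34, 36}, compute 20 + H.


20 + H = {20 + h (mod 38) : h ∈ H}
20+0=20, 20+2=22, 20+4=24, 20+6=26, 20+8=28, 20+10=30, 20+12=32, 20+14=34, 20+16=36, 20+18=0, 20+20=2, 20+22=4, 20+24=6, 20+26=8, 20+28=10, 20+30=12, 20+32=14, 20+34=16, 20+36=18
20 + H = {0, 2, 4, 6, 8, 10, 12, 14, 16, 18, 20, 22, 24, 26, 28, 30, 32, 34, 36} = 0 + H

20 + H = {0, 2, 4, 6, 8, 10, 12, 14, 16, 18, 20, 22, 24, 26, 28, 30, 32, 34, 36}


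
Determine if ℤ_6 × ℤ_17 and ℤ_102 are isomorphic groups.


Comparing ℤ_6 × ℤ_17 and ℤ_102:
gcd(6,17) = 1, so ℤ_6 × ℤ_17 ≅ ℤ_102 (CRT)

Yes, ℤ_6 × ℤ_17 ≅ ℤ_102


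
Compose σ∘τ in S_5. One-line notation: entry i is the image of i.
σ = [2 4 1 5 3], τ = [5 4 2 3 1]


σ∘τ: apply τ first, then σ
1 →τ 5 →σ 3
2 →τ 4 →σ 5
3 →τ 2 →σ 4
4 →τ 3 →σ 1
5 →τ 1 →σ 2

σ∘τ = [3 5 4 1 2]


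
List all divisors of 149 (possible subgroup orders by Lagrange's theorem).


Lagrange's theorem: |H| divides |G|
|G| = 149
Divisors of 149: 1, 149

Possible subgroup orders: {1, 149}


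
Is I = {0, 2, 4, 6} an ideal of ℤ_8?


Check ideal conditions for I = {0, 2, 4, 6} in ℤ_8:
(1) I is an additive subgroup? Yes
(2) For r ∈ ℤ_8 and a ∈ I: r·a ∈ I? Yes

Yes, I is an ideal of ℤ_8


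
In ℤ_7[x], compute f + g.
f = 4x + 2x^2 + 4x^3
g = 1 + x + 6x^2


Add coefficients mod 7:
x^0: 0 + 1 = 1 (mod 7)
x^1: 4 + 1 = 5 (mod 7)
x^2: 2 + 6 = 1 (mod 7)
x^3: 4 + 0 = 4 (mod 7)
Result: 1 + 5x + x^2 + 4x^3

f + g = 1 + 5x + x^2 + 4x^3


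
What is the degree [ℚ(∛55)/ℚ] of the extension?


∛55 has minimal polynomial x³ - 55 (irreducible over ℚ since 55 is not a perfect cube)

[ℚ(∛55)/ℚ] = 3


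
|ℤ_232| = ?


ℤ_n has n elements.

|ℤ_232| = 232


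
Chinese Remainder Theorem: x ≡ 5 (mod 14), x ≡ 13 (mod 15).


m₁ = 14, m₂ = 15, gcd = 1, so CRT applies. M = m₁·m₂ = 210
Let M₁ = M/m₁ = 15, M₂ = M/m₂ = 14
Find y₁ ≡ M₁⁻¹ (mod m₁): 15⁻¹ ≡ 1 (mod 14)
Find y₂ ≡ M₂⁻¹ (mod m₂): 14⁻¹ ≡ 14 (mod 15)
x = a₁·M₁·y₁ + a₂·M₂·y₂ = 5·15·1 + 13·14·14 = 2623
Reduce mod 210: x ≡ 103
Check: 103 mod 14 = 5 ✓, 103 mod 15 = 13 ✓

x ≡ 103 (mod 210)


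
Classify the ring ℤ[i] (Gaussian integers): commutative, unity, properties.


ℤ[i] is a commutative integral domain with unity 1 (in fact a Euclidean domain)
Commutative: Yes
Integral domain: Yes
Has unity: Yes

ℤ[i] (Gaussian integers): Commutative=Yes, Unity=Yes


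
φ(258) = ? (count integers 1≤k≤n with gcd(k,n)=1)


Factor n: 258 = 2 × 3 × 43
φ(n) = n · ∏(1 - 1/p) over distinct primes p | n
φ(258) = 258 · (1 - 1/2) · (1 - 1/3) · (1 - 1/43) = 84

φ(258) = 84


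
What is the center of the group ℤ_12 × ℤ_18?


Z(G) = {g ∈ G | gx = xg for all x ∈ G}
Direct product of abelian groups is abelian, so Z(G) = G

Z(ℤ_12 × ℤ_18) = ℤ_12 × ℤ_18


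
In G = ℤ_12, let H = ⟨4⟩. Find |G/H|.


|⟨4⟩| = n / gcd(4, 12) = 12 / 4 = 3
H is normal (ℤ_12 is abelian).
|G/H| = |G| / |H| = 12 / 3 = 4

|G/H| = 4


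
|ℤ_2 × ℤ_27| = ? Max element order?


|ℤ_2 × ℤ_27| = 2 × 27 = 54
Max element order = lcm(2,27) = 54
Cyclic? Yes (gcd=1)

|ℤ_2×ℤ_27| = 54, max element order = 54


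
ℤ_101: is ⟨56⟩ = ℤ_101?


g generates ℤ_n iff gcd(g, n) = 1
gcd(56, 101) = 1
Since gcd = 1, 56 is a generator.

Yes, 56 generates ℤ_101


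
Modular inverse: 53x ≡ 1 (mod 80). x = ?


Use the extended Euclidean algorithm to write 1 = 53·s + 80·t; then s mod 80 is the inverse.
Euclidean algorithm:
  53 = 0·80 + 53
  80 = 1·53 + 27
  53 = 1·27 + 26
  27 = 1·26 + 1
  26 = 26·1 + 0
gcd(53,80) = 1
Back-substitution gives: 53·(-3) + 80·(2) = 1
So 53⁻¹ ≡ -3 ≡ 77 (mod 80)
Check: 53 × 77 = 4081 ≡ 1 (mod 80) ✓

53⁻¹ ≡ 77 (mod 80)


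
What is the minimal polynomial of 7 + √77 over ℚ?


Let α = 7 + √77. Then α - 7 = √77, so (α - 7)² = 77, giving α² - 14α - 28 = 0. Degree 2 and α ∉ ℚ, so this is the minimal polynomial.

Minimal polynomial: x² - 14x - 28


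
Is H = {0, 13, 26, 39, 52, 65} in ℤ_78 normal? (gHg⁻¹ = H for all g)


H = {0, 13, 26, 39, 52, 65} in ℤ_78
ℤ_78 is abelian; every subgroup of an abelian group is normal

Yes, normal subgroup


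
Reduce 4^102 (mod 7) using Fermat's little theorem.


Fermat's little theorem: if p is prime and gcd(a,p)=1, then a^(p-1) ≡ 1 (mod p)
p = 7 is prime, gcd(4,7) = 1
Reduce exponent: 102 mod 6 = 0
So 4^102 ≡ 4^0 (mod 7)
4^0 = 1

4^102 ≡ 1 (mod 7)


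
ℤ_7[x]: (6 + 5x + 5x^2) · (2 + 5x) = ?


Expand and collect like terms; reduce coefficients mod 7:
x^0: 6·2 = 12 ≡ 5 (mod 7)
x^1: 6·5 + 5·2 = 40 ≡ 5 (mod 7)
x^2: 5·5 + 5·2 = 35 ≡ 0 (mod 7)
x^3: 5·5 = 25 ≡ 4 (mod 7)
Result: 5 + 5x + 4x^3

f · g = 5 + 5x + 4x^3


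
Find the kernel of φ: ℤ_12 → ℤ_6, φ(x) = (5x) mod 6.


Kernel = preimage of identity
ker(φ) = {x ∈ ℤ_12 : 5x ≡ 0 (mod 6)}. Since 6 | 12, φ is well-defined. The kernel is the cyclic subgroup ⟨6⟩ of ℤ_12 (order 2), i.e. {0, 6}

ker(φ) = {0, 6}


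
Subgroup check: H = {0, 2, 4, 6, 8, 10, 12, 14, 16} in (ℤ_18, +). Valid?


Subgroup test for H = {0, 2, 4, 6, 8, 10, 12, 14, 16} in (ℤ_18, +):
(1) 0 ∈ H? Yes
(2) Closure: for all a,b ∈ H, (a+b) mod 18 ∈ H? Yes
(3) Inverses: for all a ∈ H, -a mod 18 ∈ H? Yes

Yes, H is a subgroup of ℤ_18


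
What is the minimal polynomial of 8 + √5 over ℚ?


Let α = 8 + √5. Then α - 8 = √5, so (α - 8)² = 5, giving α² - 16α + 59 = 0. Degree 2 and α ∉ ℚ, so this is the minimal polynomial.

Minimal polynomial: x² - 16x + 59


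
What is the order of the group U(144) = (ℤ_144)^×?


U(n) is the group of units mod n; |U(n)| = φ(n)
|U(144)| = φ(144) = 48

|U(144) = (ℤ_144)^×| = 48


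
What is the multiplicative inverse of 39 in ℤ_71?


Use the extended Euclidean algorithm to write 1 = 39·s + 71·t; then s mod 71 is the inverse.
Euclidean algorithm:
  39 = 0·71 + 39
  71 = 1·39 + 32
  39 = 1·32 + 7
  32 = 4·7 + 4
  7 = 1·4 + 3
  4 = 1·3 + 1
  3 = 3·1 + 0
gcd(39,71) = 1
Back-substitution gives: 39·(-20) + 71·(11) = 1
So 39⁻¹ ≡ -20 ≡ 51 (mod 71)
Check: 39 × 51 = 1989 ≡ 1 (mod 71) ✓

39⁻¹ ≡ 51 (mod 71)


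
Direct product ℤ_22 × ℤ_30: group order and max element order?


|ℤ_22 × ℤ_30| = 22 × 30 = 660
Max element order = lcm(22,30) = 330
Cyclic? No (gcd=2)

|ℤ_22×ℤ_30| = 660, max element order = 330


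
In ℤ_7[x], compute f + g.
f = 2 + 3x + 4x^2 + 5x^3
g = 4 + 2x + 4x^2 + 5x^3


Add coefficients mod 7:
x^0: 2 + 4 = 6 (mod 7)
x^1: 3 + 2 = 5 (mod 7)
x^2: 4 + 4 = 1 (mod 7)
x^3: 5 + 5 = 3 (mod 7)
Result: 6 + 5x + x^2 + 3x^3

f + g = 6 + 5x + x^2 + 3x^3


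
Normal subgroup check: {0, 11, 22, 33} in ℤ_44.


H = {0, 11, 22, 33} in ℤ_44
ℤ_44 is abelian; every subgroup of an abelian group is normal

Yes, normal subgroup


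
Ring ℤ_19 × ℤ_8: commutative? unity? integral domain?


Direct product ring; commutative with unity (1,1); but (1,0)·(0,1) = (0,0) gives zero divisors, so not an integral domain
Commutative: Yes
Integral domain: No
Has unity: Yes

ℤ_19 × ℤ_8: Commutative=Yes, Unity=Yes


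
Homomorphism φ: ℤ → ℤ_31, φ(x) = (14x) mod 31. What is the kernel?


Kernel = preimage of identity
ker(φ) = {x ∈ ℤ : 14x ≡ 0 (mod 31)}. gcd(14,31) = 1, so 14x ≡ 0 (mod 31) ⟺ x ≡ 0 (mod 31/1 = 31). Hence ker(φ) = 31ℤ

ker(φ) = 31ℤ


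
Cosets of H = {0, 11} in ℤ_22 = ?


H = {0, 11}, |H| = 2
Number of cosets = |G|/|H| = 22/2 = 11
0 + H = {0, 11}
1 + H = {1, 12}
2 + H = {2, 13}
3 + H = {3, 14}
4 + H = {4, 15}
5 + H = {5, 16}
6 + H = {6, 17}
7 + H = {7, 18}
8 + H = {8, 19}
9 + H = {9, 20}
10 + H = {10, 21}

Cosets: 0+H={0,11}; 1+H={1,12}; 2+H={2,13}; 3+H={3,14}; 4+H={4,15}; 5+H={5,16}; 6+H={6,17}; 7+H={7,18}; 8+H={8,19}; 9+H={9,20}; 10+H={10,21}


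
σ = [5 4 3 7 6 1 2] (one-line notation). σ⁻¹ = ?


To find σ⁻¹, swap domain and range:
σ(1) = 5 → σ⁻¹(5) = 1
σ(2) = 4 → σ⁻¹(4) = 2
σ(3) = 3 → σ⁻¹(3) = 3
σ(4) = 7 → σ⁻¹(7) = 4
σ(5) = 6 → σ⁻¹(6) = 5
σ(6) = 1 → σ⁻¹(1) = 6
σ(7) = 2 → σ⁻¹(2) = 7

σ⁻¹ = [6 7 3 2 1 5 4]


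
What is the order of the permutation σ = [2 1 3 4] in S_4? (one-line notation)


Cycle decomposition: (1 2)
Cycle lengths: 2
Order = lcm(2) = 2

ord(σ) = 2


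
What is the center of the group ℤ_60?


Z(G) = {g ∈ G | gx = xg for all x ∈ G}
ℤ_60 is abelian, so Z(G) = G

Z(ℤ_60) = ℤ_60


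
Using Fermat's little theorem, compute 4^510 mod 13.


Fermat's little theorem: if p is prime and gcd(a,p)=1, then a^(p-1) ≡ 1 (mod p)
p = 13 is prime, gcd(4,13) = 1
Reduce exponent: 510 mod 12 = 6
So 4^510 ≡ 4^6 (mod 13)
4^6 mod 13 = 1

4^510 ≡ 1 (mod 13)


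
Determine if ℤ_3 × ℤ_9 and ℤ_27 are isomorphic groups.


Comparing ℤ_3 × ℤ_9 and ℤ_27:
gcd(3,9) = 3 ≠ 1. Max element order in ℤ_3×ℤ_9 is lcm(3,9) = 9 < 27, so it has no element of order 27

No, ℤ_3 × ℤ_9 ≇ ℤ_27


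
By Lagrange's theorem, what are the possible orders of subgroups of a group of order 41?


Lagrange's theorem: |H| divides |G|
|G| = 41
Divisors of 41: 1, 41

Possible subgroup orders: {1, 41}


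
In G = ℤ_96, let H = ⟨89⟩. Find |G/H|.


|⟨89⟩| = n / gcd(89, 96) = 96 / 1 = 96
H is normal (ℤ_96 is abelian).
|G/H| = |G| / |H| = 96 / 96 = 1

|G/H| = 1


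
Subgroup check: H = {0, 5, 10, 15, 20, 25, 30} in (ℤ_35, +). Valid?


Subgroup test for H = {0, 5, 10, 15, 20, 25, 30} in (ℤ_35, +):
(1) 0 ∈ H? Yes
(2) Closure: for all a,b ∈ H, (a+b) mod 35 ∈ H? Yes
(3) Inverses: for all a ∈ H, -a mod 35 ∈ H? Yes

Yes, H is a subgroup of ℤ_35


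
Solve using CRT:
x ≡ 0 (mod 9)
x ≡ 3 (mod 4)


m₁ = 9, m₂ = 4, gcd = 1, so CRT applies. M = m₁·m₂ = 36
Let M₁ = M/m₁ = 4, M₂ = M/m₂ = 9
Find y₁ ≡ M₁⁻¹ (mod m₁): 4⁻¹ ≡ 7 (mod 9)
Find y₂ ≡ M₂⁻¹ (mod m₂): 9⁻¹ ≡ 1 (mod 4)
x = a₁·M₁·y₁ + a₂·M₂·y₂ = 0·4·7 + 3·9·1 = 27
Reduce mod 36: x ≡ 27
Check: 27 mod 9 = 0 ✓, 27 mod 4 = 3 ✓

x ≡ 27 (mod 36)


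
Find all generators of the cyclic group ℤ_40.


g generates ℤ_n iff gcd(g,n) = 1
Prime factors of 40: 2, 5
Generators are g ∈ {1,...,39} not divisible by any of these primes.
Generators: {1, 3, 7, 9, 11, 13, 17, 19, 21, 23, 27, 29, 31, 33, 37, 39}
Number of generators = φ(40) = 16

Generators of ℤ_40 = {1, 3, 7, 9, 11, 13, 17, 19, 21, 23, 27, 29, 31, 33, 37, 39}


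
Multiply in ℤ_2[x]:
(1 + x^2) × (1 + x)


Expand and collect like terms; reduce coefficients mod 2:
x^0: 1·1 = 1 ≡ 1 (mod 2)
x^1: 1·1 + 0·1 = 1 ≡ 1 (mod 2)
x^2: 0·1 + 1·1 = 1 ≡ 1 (mod 2)
x^3: 1·1 = 1 ≡ 1 (mod 2)
Result: 1 + x + x^2 + x^3

f · g = 1 + x + x^2 + x^3


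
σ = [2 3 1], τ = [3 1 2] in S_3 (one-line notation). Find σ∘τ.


σ∘τ: apply τ first, then σ
1 →τ 3 →σ 1
2 →τ 1 →σ 2
3 →τ 2 →σ 3

σ∘τ = [1 2 3]


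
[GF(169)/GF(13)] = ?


GF(169) = GF(13^2), so the extension degree is 2

[GF(169)/GF(13)] = 2


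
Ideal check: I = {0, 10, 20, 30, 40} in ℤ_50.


Check ideal conditions for I = {0, 10, 20, 30, 40} in ℤ_50:
(1) I is an additive subgroup? Yes
(2) For r ∈ ℤ_50 and a ∈ I: r·a ∈ I? Yes

Yes, I is an ideal of ℤ_50


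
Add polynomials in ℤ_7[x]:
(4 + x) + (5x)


Add coefficients mod 7:
x^0: 4 + 0 = 4 (mod 7)
x^1: 1 + 5 = 6 (mod 7)
Result: 4 + 6x

f + g = 4 + 6x


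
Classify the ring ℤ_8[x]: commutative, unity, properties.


ℤ_8 has zero divisors (2·4 ≡ 0), and these lift to constant zero divisors in ℤ_8[x]; so not an integral domain
Commutative: Yes
Integral domain: No
Has unity: Yes

ℤ_8[x]: Commutative=Yes, Unity=Yes


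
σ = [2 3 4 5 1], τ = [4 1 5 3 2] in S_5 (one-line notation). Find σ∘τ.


σ∘τ: apply τ first, then σ
1 →τ 4 →σ 5
2 →τ 1 →σ 2
3 →τ 5 →σ 1
4 →τ 3 →σ 4
5 →τ 2 →σ 3

σ∘τ = [5 2 1 4 3]


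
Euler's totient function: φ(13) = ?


φ(n) = count of k ∈ {1,...,n} with gcd(k,n)=1
Coprimes to 13: {1, 2, 3, 4, 5, 6, 7, 8, 9, 10, 11, 12}
Count: 12

φ(13) = 12


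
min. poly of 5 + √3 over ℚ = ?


Let α = 5 + √3. Then α - 5 = √3, so (α - 5)² = 3, giving α² - 10α + 22 = 0. Degree 2 and α ∉ ℚ, so this is the minimal polynomial.

Minimal polynomial: x² - 10x + 22


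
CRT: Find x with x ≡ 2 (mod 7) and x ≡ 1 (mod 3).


m₁ = 7, m₂ = 3, gcd = 1, so CRT applies. M = m₁·m₂ = 21
Let M₁ = M/m₁ = 3, M₂ = M/m₂ = 7
Find y₁ ≡ M₁⁻¹ (mod m₁): 3⁻¹ ≡ 5 (mod 7)
Find y₂ ≡ M₂⁻¹ (mod m₂): 7⁻¹ ≡ 1 (mod 3)
x = a₁·M₁·y₁ + a₂·M₂·y₂ = 2·3·5 + 1·7·1 = 37
Reduce mod 21: x ≡ 16
Check: 16 mod 7 = 2 ✓, 16 mod 3 = 1 ✓

x ≡ 16 (mod 21)
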